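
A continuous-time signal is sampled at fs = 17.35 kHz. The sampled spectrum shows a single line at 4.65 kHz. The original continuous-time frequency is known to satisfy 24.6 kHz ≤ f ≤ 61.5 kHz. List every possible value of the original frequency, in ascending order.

30.05 kHz, 39.35 kHz, 47.4 kHz, 56.7 kHz

Frequencies that alias to 4.65 kHz are k·fs ± 4.65 kHz for integer k ≥ 0.
k=0: 4.65 kHz.
k=1: 12.7 kHz, 22 kHz.
k=2: 30.05 kHz, 39.35 kHz.
k=3: 47.4 kHz, 56.7 kHz.
k=4: 64.75 kHz, 74.05 kHz.
Within [24.6 kHz, 61.5 kHz]: 30.05 kHz, 39.35 kHz, 47.4 kHz, 56.7 kHz.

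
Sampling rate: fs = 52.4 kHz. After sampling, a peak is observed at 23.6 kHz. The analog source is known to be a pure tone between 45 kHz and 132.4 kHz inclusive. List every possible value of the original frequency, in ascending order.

76 kHz, 81.2 kHz, 128.4 kHz

Frequencies that alias to 23.6 kHz are k·fs ± 23.6 kHz for integer k ≥ 0.
k=0: 23.6 kHz.
k=1: 28.8 kHz, 76 kHz.
k=2: 81.2 kHz, 128.4 kHz.
k=3: 133.6 kHz, 180.8 kHz.
Within [45 kHz, 132.4 kHz]: 76 kHz, 81.2 kHz, 128.4 kHz.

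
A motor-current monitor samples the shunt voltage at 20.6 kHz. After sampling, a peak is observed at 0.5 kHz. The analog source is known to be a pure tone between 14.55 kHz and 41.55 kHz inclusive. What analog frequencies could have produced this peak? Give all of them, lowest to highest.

20.1 kHz, 21.1 kHz, 40.7 kHz

Frequencies that alias to 0.5 kHz are k·fs ± 0.5 kHz for integer k ≥ 0.
k=0: 0.5 kHz.
k=1: 20.1 kHz, 21.1 kHz.
k=2: 40.7 kHz, 41.7 kHz.
k=3: 61.3 kHz, 62.3 kHz.
Within [14.55 kHz, 41.55 kHz]: 20.1 kHz, 21.1 kHz, 40.7 kHz.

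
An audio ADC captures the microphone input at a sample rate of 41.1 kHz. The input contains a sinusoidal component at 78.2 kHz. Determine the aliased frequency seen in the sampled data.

78.2 kHz mod fs = 37.1 kHz.
37.1 kHz > fs/2 = 20.55 kHz, folds to fs − 37.1 kHz = 4 kHz.

4 kHz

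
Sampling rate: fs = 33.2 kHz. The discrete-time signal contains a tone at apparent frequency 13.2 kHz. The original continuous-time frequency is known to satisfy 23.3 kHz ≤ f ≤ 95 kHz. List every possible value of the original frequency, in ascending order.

Frequencies that alias to 13.2 kHz are k·fs ± 13.2 kHz for integer k ≥ 0.
k=0: 13.2 kHz.
k=1: 20 kHz, 46.4 kHz.
k=2: 53.2 kHz, 79.6 kHz.
k=3: 86.4 kHz, 112.8 kHz.
k=4: 119.6 kHz, 146 kHz.
Within [23.3 kHz, 95 kHz]: 46.4 kHz, 53.2 kHz, 79.6 kHz, 86.4 kHz.

46.4 kHz, 53.2 kHz, 79.6 kHz, 86.4 kHz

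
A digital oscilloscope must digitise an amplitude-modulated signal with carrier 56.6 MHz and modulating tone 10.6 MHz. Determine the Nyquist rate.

AM sidebands sit at fc ± fm = 46 MHz and 67.2 MHz.
Highest-frequency component: 67.2 MHz.
Nyquist rate = 2 × 67.2 MHz = 134.4 MHz.

134.4 MHz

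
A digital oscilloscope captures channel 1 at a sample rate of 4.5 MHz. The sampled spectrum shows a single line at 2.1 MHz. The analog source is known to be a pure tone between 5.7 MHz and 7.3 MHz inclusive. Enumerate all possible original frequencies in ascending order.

6.6 MHz, 6.9 MHz

Frequencies that alias to 2.1 MHz are k·fs ± 2.1 MHz for integer k ≥ 0.
k=0: 2.1 MHz.
k=1: 2.4 MHz, 6.6 MHz.
k=2: 6.9 MHz, 11.1 MHz.
k=3: 11.4 MHz, 15.6 MHz.
Within [5.7 MHz, 7.3 MHz]: 6.6 MHz, 6.9 MHz.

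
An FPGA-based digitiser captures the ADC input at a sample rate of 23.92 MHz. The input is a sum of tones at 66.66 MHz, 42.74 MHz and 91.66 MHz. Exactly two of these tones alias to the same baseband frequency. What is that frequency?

5.1 MHz

fs/2 = 11.96 MHz.
66.66 MHz mod fs = 18.82 MHz.
18.82 MHz > fs/2 = 11.96 MHz, folds to fs − 18.82 MHz = 5.1 MHz.
42.74 MHz mod fs = 18.82 MHz.
18.82 MHz > fs/2 = 11.96 MHz, folds to fs − 18.82 MHz = 5.1 MHz.
91.66 MHz mod fs = 19.9 MHz.
19.9 MHz > fs/2 = 11.96 MHz, folds to fs − 19.9 MHz = 4.02 MHz.
42.74 MHz and 66.66 MHz both map to 5.1 MHz.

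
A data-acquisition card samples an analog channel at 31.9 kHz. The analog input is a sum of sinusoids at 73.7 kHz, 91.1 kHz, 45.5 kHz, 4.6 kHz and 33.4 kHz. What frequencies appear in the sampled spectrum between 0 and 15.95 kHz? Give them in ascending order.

fs/2 = 15.95 kHz.
73.7 kHz mod fs = 9.9 kHz.
9.9 kHz ≤ fs/2 = 15.95 kHz, appears at 9.9 kHz.
91.1 kHz mod fs = 27.3 kHz.
27.3 kHz > fs/2 = 15.95 kHz, folds to fs − 27.3 kHz = 4.6 kHz.
45.5 kHz mod fs = 13.6 kHz.
13.6 kHz ≤ fs/2 = 15.95 kHz, appears at 13.6 kHz.
4.6 kHz ≤ fs/2 = 15.95 kHz, passes unchanged.
33.4 kHz mod fs = 1.5 kHz.
1.5 kHz ≤ fs/2 = 15.95 kHz, appears at 1.5 kHz.
Distinct values: {1.5 kHz, 4.6 kHz, 9.9 kHz, 13.6 kHz}.

1.5 kHz, 4.6 kHz, 9.9 kHz, 13.6 kHz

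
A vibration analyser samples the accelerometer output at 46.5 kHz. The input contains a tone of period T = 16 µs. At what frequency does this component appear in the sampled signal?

T = 16 µs → f = 1/T = 62.5 kHz.
62.5 kHz mod fs = 16 kHz.
16 kHz ≤ fs/2 = 23.25 kHz, appears at 16 kHz.

16 kHz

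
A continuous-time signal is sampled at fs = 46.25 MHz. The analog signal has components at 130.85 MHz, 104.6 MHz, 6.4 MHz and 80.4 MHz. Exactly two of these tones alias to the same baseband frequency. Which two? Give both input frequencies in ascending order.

80.4 MHz, 104.6 MHz

fs/2 = 23.125 MHz.
130.85 MHz mod fs = 38.35 MHz.
38.35 MHz > fs/2 = 23.125 MHz, folds to fs − 38.35 MHz = 7.9 MHz.
104.6 MHz mod fs = 12.1 MHz.
12.1 MHz ≤ fs/2 = 23.125 MHz, appears at 12.1 MHz.
6.4 MHz ≤ fs/2 = 23.125 MHz, passes unchanged.
80.4 MHz mod fs = 34.15 MHz.
34.15 MHz > fs/2 = 23.125 MHz, folds to fs − 34.15 MHz = 12.1 MHz.
80.4 MHz and 104.6 MHz both map to 12.1 MHz.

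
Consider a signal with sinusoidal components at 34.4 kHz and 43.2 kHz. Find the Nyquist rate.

Highest-frequency component: 43.2 kHz.
Nyquist rate = 2 × 43.2 kHz = 86.4 kHz.

86.4 kHz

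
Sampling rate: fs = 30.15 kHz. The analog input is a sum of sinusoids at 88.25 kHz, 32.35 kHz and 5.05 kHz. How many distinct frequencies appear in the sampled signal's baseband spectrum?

fs/2 = 15.075 kHz.
88.25 kHz mod fs = 27.95 kHz.
27.95 kHz > fs/2 = 15.075 kHz, folds to fs − 27.95 kHz = 2.2 kHz.
32.35 kHz mod fs = 2.2 kHz.
2.2 kHz ≤ fs/2 = 15.075 kHz, appears at 2.2 kHz.
5.05 kHz ≤ fs/2 = 15.075 kHz, passes unchanged.
Distinct values: {2.2 kHz, 5.05 kHz} → 2.

2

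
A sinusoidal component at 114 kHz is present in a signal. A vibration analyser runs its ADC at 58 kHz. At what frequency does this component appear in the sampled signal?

114 kHz mod fs = 56 kHz.
56 kHz > fs/2 = 29 kHz, folds to fs − 56 kHz = 2 kHz.

2 kHz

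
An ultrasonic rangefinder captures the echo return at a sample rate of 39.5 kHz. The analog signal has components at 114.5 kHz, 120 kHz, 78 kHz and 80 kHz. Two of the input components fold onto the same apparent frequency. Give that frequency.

1 kHz

fs/2 = 19.75 kHz.
114.5 kHz mod fs = 35.5 kHz.
35.5 kHz > fs/2 = 19.75 kHz, folds to fs − 35.5 kHz = 4 kHz.
120 kHz mod fs = 1.5 kHz.
1.5 kHz ≤ fs/2 = 19.75 kHz, appears at 1.5 kHz.
78 kHz mod fs = 38.5 kHz.
38.5 kHz > fs/2 = 19.75 kHz, folds to fs − 38.5 kHz = 1 kHz.
80 kHz mod fs = 1 kHz.
1 kHz ≤ fs/2 = 19.75 kHz, appears at 1 kHz.
78 kHz and 80 kHz both map to 1 kHz.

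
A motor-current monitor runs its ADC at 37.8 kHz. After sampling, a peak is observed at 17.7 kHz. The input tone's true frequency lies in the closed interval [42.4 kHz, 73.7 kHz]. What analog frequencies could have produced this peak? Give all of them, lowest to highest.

Frequencies that alias to 17.7 kHz are k·fs ± 17.7 kHz for integer k ≥ 0.
k=0: 17.7 kHz.
k=1: 20.1 kHz, 55.5 kHz.
k=2: 57.9 kHz, 93.3 kHz.
k=3: 95.7 kHz, 131.1 kHz.
Within [42.4 kHz, 73.7 kHz]: 55.5 kHz, 57.9 kHz.

55.5 kHz, 57.9 kHz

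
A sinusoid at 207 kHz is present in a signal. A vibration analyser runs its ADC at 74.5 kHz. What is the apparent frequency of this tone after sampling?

207 kHz mod fs = 58 kHz.
58 kHz > fs/2 = 37.25 kHz, folds to fs − 58 kHz = 16.5 kHz.

16.5 kHz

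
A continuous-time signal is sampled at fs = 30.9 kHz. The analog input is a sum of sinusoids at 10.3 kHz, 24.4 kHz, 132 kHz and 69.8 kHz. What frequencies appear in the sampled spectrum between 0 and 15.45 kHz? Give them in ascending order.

fs/2 = 15.45 kHz.
10.3 kHz ≤ fs/2 = 15.45 kHz, passes unchanged.
24.4 kHz > fs/2 = 15.45 kHz, folds to fs − 24.4 kHz = 6.5 kHz.
132 kHz mod fs = 8.4 kHz.
8.4 kHz ≤ fs/2 = 15.45 kHz, appears at 8.4 kHz.
69.8 kHz mod fs = 8 kHz.
8 kHz ≤ fs/2 = 15.45 kHz, appears at 8 kHz.
Distinct values: {6.5 kHz, 8 kHz, 8.4 kHz, 10.3 kHz}.

6.5 kHz, 8 kHz, 8.4 kHz, 10.3 kHz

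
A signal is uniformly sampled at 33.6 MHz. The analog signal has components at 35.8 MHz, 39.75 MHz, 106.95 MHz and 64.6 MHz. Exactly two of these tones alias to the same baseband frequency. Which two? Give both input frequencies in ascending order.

fs/2 = 16.8 MHz.
35.8 MHz mod fs = 2.2 MHz.
2.2 MHz ≤ fs/2 = 16.8 MHz, appears at 2.2 MHz.
39.75 MHz mod fs = 6.15 MHz.
6.15 MHz ≤ fs/2 = 16.8 MHz, appears at 6.15 MHz.
106.95 MHz mod fs = 6.15 MHz.
6.15 MHz ≤ fs/2 = 16.8 MHz, appears at 6.15 MHz.
64.6 MHz mod fs = 31 MHz.
31 MHz > fs/2 = 16.8 MHz, folds to fs − 31 MHz = 2.6 MHz.
39.75 MHz and 106.95 MHz both map to 6.15 MHz.

39.75 MHz, 106.95 MHz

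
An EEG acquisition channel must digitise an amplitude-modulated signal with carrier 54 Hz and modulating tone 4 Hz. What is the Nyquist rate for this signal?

AM sidebands sit at fc ± fm = 50 Hz and 58 Hz.
Highest-frequency component: 58 Hz.
Nyquist rate = 2 × 58 Hz = 116 Hz.

116 Hz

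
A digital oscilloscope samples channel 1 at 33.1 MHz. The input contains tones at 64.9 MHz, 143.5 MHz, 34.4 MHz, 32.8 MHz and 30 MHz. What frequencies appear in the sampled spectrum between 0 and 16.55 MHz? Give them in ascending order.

fs/2 = 16.55 MHz.
64.9 MHz mod fs = 31.8 MHz.
31.8 MHz > fs/2 = 16.55 MHz, folds to fs − 31.8 MHz = 1.3 MHz.
143.5 MHz mod fs = 11.1 MHz.
11.1 MHz ≤ fs/2 = 16.55 MHz, appears at 11.1 MHz.
34.4 MHz mod fs = 1.3 MHz.
1.3 MHz ≤ fs/2 = 16.55 MHz, appears at 1.3 MHz.
32.8 MHz > fs/2 = 16.55 MHz, folds to fs − 32.8 MHz = 0.3 MHz.
30 MHz > fs/2 = 16.55 MHz, folds to fs − 30 MHz = 3.1 MHz.
Distinct values: {0.3 MHz, 1.3 MHz, 3.1 MHz, 11.1 MHz}.

0.3 MHz, 1.3 MHz, 3.1 MHz, 11.1 MHz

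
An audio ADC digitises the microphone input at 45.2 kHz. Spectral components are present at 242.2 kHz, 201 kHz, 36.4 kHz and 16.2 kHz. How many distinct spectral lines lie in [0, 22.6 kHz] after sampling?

3

fs/2 = 22.6 kHz.
242.2 kHz mod fs = 16.2 kHz.
16.2 kHz ≤ fs/2 = 22.6 kHz, appears at 16.2 kHz.
201 kHz mod fs = 20.2 kHz.
20.2 kHz ≤ fs/2 = 22.6 kHz, appears at 20.2 kHz.
36.4 kHz > fs/2 = 22.6 kHz, folds to fs − 36.4 kHz = 8.8 kHz.
16.2 kHz ≤ fs/2 = 22.6 kHz, passes unchanged.
Distinct values: {8.8 kHz, 16.2 kHz, 20.2 kHz} → 3.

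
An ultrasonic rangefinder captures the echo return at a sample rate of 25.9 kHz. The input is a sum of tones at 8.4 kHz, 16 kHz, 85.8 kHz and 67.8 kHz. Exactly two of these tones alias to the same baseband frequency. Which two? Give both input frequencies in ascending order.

fs/2 = 12.95 kHz.
8.4 kHz ≤ fs/2 = 12.95 kHz, passes unchanged.
16 kHz > fs/2 = 12.95 kHz, folds to fs − 16 kHz = 9.9 kHz.
85.8 kHz mod fs = 8.1 kHz.
8.1 kHz ≤ fs/2 = 12.95 kHz, appears at 8.1 kHz.
67.8 kHz mod fs = 16 kHz.
16 kHz > fs/2 = 12.95 kHz, folds to fs − 16 kHz = 9.9 kHz.
16 kHz and 67.8 kHz both map to 9.9 kHz.

16 kHz, 67.8 kHz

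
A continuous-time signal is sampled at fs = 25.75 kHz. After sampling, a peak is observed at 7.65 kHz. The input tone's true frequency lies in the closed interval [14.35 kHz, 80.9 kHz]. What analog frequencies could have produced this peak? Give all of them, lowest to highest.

Frequencies that alias to 7.65 kHz are k·fs ± 7.65 kHz for integer k ≥ 0.
k=0: 7.65 kHz.
k=1: 18.1 kHz, 33.4 kHz.
k=2: 43.85 kHz, 59.15 kHz.
k=3: 69.6 kHz, 84.9 kHz.
k=4: 95.35 kHz, 110.65 kHz.
Within [14.35 kHz, 80.9 kHz]: 18.1 kHz, 33.4 kHz, 43.85 kHz, 59.15 kHz, 69.6 kHz.

18.1 kHz, 33.4 kHz, 43.85 kHz, 59.15 kHz, 69.6 kHz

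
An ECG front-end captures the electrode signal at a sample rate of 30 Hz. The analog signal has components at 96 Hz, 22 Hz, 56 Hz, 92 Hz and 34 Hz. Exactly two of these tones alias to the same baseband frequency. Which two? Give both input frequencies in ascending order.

fs/2 = 15 Hz.
96 Hz mod fs = 6 Hz.
6 Hz ≤ fs/2 = 15 Hz, appears at 6 Hz.
22 Hz > fs/2 = 15 Hz, folds to fs − 22 Hz = 8 Hz.
56 Hz mod fs = 26 Hz.
26 Hz > fs/2 = 15 Hz, folds to fs − 26 Hz = 4 Hz.
92 Hz mod fs = 2 Hz.
2 Hz ≤ fs/2 = 15 Hz, appears at 2 Hz.
34 Hz mod fs = 4 Hz.
4 Hz ≤ fs/2 = 15 Hz, appears at 4 Hz.
34 Hz and 56 Hz both map to 4 Hz.

34 Hz, 56 Hz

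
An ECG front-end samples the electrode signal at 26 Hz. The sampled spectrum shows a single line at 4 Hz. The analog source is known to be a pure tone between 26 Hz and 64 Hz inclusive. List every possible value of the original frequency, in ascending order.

Frequencies that alias to 4 Hz are k·fs ± 4 Hz for integer k ≥ 0.
k=0: 4 Hz.
k=1: 22 Hz, 30 Hz.
k=2: 48 Hz, 56 Hz.
k=3: 74 Hz, 82 Hz.
Within [26 Hz, 64 Hz]: 30 Hz, 48 Hz, 56 Hz.

30 Hz, 48 Hz, 56 Hz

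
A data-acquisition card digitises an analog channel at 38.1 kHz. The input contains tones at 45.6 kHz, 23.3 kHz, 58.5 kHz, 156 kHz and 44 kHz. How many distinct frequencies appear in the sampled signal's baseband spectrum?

5

fs/2 = 19.05 kHz.
45.6 kHz mod fs = 7.5 kHz.
7.5 kHz ≤ fs/2 = 19.05 kHz, appears at 7.5 kHz.
23.3 kHz > fs/2 = 19.05 kHz, folds to fs − 23.3 kHz = 14.8 kHz.
58.5 kHz mod fs = 20.4 kHz.
20.4 kHz > fs/2 = 19.05 kHz, folds to fs − 20.4 kHz = 17.7 kHz.
156 kHz mod fs = 3.6 kHz.
3.6 kHz ≤ fs/2 = 19.05 kHz, appears at 3.6 kHz.
44 kHz mod fs = 5.9 kHz.
5.9 kHz ≤ fs/2 = 19.05 kHz, appears at 5.9 kHz.
Distinct values: {3.6 kHz, 5.9 kHz, 7.5 kHz, 14.8 kHz, 17.7 kHz} → 5.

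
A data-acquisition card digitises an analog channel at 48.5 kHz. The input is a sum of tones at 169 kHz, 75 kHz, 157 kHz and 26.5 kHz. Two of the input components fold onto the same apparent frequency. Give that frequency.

22 kHz

fs/2 = 24.25 kHz.
169 kHz mod fs = 23.5 kHz.
23.5 kHz ≤ fs/2 = 24.25 kHz, appears at 23.5 kHz.
75 kHz mod fs = 26.5 kHz.
26.5 kHz > fs/2 = 24.25 kHz, folds to fs − 26.5 kHz = 22 kHz.
157 kHz mod fs = 11.5 kHz.
11.5 kHz ≤ fs/2 = 24.25 kHz, appears at 11.5 kHz.
26.5 kHz > fs/2 = 24.25 kHz, folds to fs − 26.5 kHz = 22 kHz.
26.5 kHz and 75 kHz both map to 22 kHz.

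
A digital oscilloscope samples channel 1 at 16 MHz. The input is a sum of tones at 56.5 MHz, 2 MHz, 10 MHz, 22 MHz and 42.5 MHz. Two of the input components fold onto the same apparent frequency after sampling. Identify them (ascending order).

fs/2 = 8 MHz.
56.5 MHz mod fs = 8.5 MHz.
8.5 MHz > fs/2 = 8 MHz, folds to fs − 8.5 MHz = 7.5 MHz.
2 MHz ≤ fs/2 = 8 MHz, passes unchanged.
10 MHz > fs/2 = 8 MHz, folds to fs − 10 MHz = 6 MHz.
22 MHz mod fs = 6 MHz.
6 MHz ≤ fs/2 = 8 MHz, appears at 6 MHz.
42.5 MHz mod fs = 10.5 MHz.
10.5 MHz > fs/2 = 8 MHz, folds to fs − 10.5 MHz = 5.5 MHz.
10 MHz and 22 MHz both map to 6 MHz.

10 MHz, 22 MHz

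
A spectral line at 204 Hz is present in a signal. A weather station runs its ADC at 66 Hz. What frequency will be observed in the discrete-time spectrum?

204 Hz mod fs = 6 Hz.
6 Hz ≤ fs/2 = 33 Hz, appears at 6 Hz.

6 Hz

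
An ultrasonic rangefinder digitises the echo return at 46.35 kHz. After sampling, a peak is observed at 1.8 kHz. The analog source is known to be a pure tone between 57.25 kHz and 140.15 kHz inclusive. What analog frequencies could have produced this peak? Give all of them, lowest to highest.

Frequencies that alias to 1.8 kHz are k·fs ± 1.8 kHz for integer k ≥ 0.
k=0: 1.8 kHz.
k=1: 44.55 kHz, 48.15 kHz.
k=2: 90.9 kHz, 94.5 kHz.
k=3: 137.25 kHz, 140.85 kHz.
k=4: 183.6 kHz, 187.2 kHz.
Within [57.25 kHz, 140.15 kHz]: 90.9 kHz, 94.5 kHz, 137.25 kHz.

90.9 kHz, 94.5 kHz, 137.25 kHz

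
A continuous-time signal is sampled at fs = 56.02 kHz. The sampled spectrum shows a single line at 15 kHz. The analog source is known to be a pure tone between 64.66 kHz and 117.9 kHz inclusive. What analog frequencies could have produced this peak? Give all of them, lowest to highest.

71.02 kHz, 97.04 kHz

Frequencies that alias to 15 kHz are k·fs ± 15 kHz for integer k ≥ 0.
k=0: 15 kHz.
k=1: 41.02 kHz, 71.02 kHz.
k=2: 97.04 kHz, 127.04 kHz.
k=3: 153.06 kHz, 183.06 kHz.
Within [64.66 kHz, 117.9 kHz]: 71.02 kHz, 97.04 kHz.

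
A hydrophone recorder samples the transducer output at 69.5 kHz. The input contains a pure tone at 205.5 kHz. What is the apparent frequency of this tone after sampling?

205.5 kHz mod fs = 66.5 kHz.
66.5 kHz > fs/2 = 34.75 kHz, folds to fs − 66.5 kHz = 3 kHz.

3 kHz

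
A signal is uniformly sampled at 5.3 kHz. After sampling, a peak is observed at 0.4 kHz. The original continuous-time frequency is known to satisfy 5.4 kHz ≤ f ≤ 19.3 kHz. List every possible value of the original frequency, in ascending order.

Frequencies that alias to 0.4 kHz are k·fs ± 0.4 kHz for integer k ≥ 0.
k=0: 0.4 kHz.
k=1: 4.9 kHz, 5.7 kHz.
k=2: 10.2 kHz, 11 kHz.
k=3: 15.5 kHz, 16.3 kHz.
k=4: 20.8 kHz, 21.6 kHz.
Within [5.4 kHz, 19.3 kHz]: 5.7 kHz, 10.2 kHz, 11 kHz, 15.5 kHz, 16.3 kHz.

5.7 kHz, 10.2 kHz, 11 kHz, 15.5 kHz, 16.3 kHz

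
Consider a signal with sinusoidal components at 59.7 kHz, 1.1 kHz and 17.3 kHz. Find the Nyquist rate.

119.4 kHz

Highest-frequency component: 59.7 kHz.
Nyquist rate = 2 × 59.7 kHz = 119.4 kHz.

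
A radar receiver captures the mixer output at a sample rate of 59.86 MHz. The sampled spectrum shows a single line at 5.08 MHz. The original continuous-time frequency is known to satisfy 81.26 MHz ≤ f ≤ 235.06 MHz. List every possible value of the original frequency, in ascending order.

114.64 MHz, 124.8 MHz, 174.5 MHz, 184.66 MHz, 234.36 MHz

Frequencies that alias to 5.08 MHz are k·fs ± 5.08 MHz for integer k ≥ 0.
k=0: 5.08 MHz.
k=1: 54.78 MHz, 64.94 MHz.
k=2: 114.64 MHz, 124.8 MHz.
k=3: 174.5 MHz, 184.66 MHz.
k=4: 234.36 MHz, 244.52 MHz.
k=5: 294.22 MHz, 304.38 MHz.
Within [81.26 MHz, 235.06 MHz]: 114.64 MHz, 124.8 MHz, 174.5 MHz, 184.66 MHz, 234.36 MHz.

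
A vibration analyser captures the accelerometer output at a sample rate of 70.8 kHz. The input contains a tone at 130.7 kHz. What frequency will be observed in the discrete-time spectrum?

10.9 kHz

130.7 kHz mod fs = 59.9 kHz.
59.9 kHz > fs/2 = 35.4 kHz, folds to fs − 59.9 kHz = 10.9 kHz.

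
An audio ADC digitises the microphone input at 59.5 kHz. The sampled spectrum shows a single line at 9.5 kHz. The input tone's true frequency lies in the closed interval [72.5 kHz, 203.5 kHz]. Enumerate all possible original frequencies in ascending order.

Frequencies that alias to 9.5 kHz are k·fs ± 9.5 kHz for integer k ≥ 0.
k=0: 9.5 kHz.
k=1: 50 kHz, 69 kHz.
k=2: 109.5 kHz, 128.5 kHz.
k=3: 169 kHz, 188 kHz.
k=4: 228.5 kHz, 247.5 kHz.
Within [72.5 kHz, 203.5 kHz]: 109.5 kHz, 128.5 kHz, 169 kHz, 188 kHz.

109.5 kHz, 128.5 kHz, 169 kHz, 188 kHz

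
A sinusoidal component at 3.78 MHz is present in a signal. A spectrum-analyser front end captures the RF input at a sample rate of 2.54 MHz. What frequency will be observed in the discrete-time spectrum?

3.78 MHz mod fs = 1.24 MHz.
1.24 MHz ≤ fs/2 = 1.27 MHz, appears at 1.24 MHz.

1.24 MHz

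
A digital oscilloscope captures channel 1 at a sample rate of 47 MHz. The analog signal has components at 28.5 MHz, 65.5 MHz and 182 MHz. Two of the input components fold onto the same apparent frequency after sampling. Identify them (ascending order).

28.5 MHz, 65.5 MHz

fs/2 = 23.5 MHz.
28.5 MHz > fs/2 = 23.5 MHz, folds to fs − 28.5 MHz = 18.5 MHz.
65.5 MHz mod fs = 18.5 MHz.
18.5 MHz ≤ fs/2 = 23.5 MHz, appears at 18.5 MHz.
182 MHz mod fs = 41 MHz.
41 MHz > fs/2 = 23.5 MHz, folds to fs − 41 MHz = 6 MHz.
28.5 MHz and 65.5 MHz both map to 18.5 MHz.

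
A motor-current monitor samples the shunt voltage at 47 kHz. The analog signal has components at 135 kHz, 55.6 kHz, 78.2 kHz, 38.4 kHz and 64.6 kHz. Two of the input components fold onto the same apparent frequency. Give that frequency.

fs/2 = 23.5 kHz.
135 kHz mod fs = 41 kHz.
41 kHz > fs/2 = 23.5 kHz, folds to fs − 41 kHz = 6 kHz.
55.6 kHz mod fs = 8.6 kHz.
8.6 kHz ≤ fs/2 = 23.5 kHz, appears at 8.6 kHz.
78.2 kHz mod fs = 31.2 kHz.
31.2 kHz > fs/2 = 23.5 kHz, folds to fs − 31.2 kHz = 15.8 kHz.
38.4 kHz > fs/2 = 23.5 kHz, folds to fs − 38.4 kHz = 8.6 kHz.
64.6 kHz mod fs = 17.6 kHz.
17.6 kHz ≤ fs/2 = 23.5 kHz, appears at 17.6 kHz.
38.4 kHz and 55.6 kHz both map to 8.6 kHz.

8.6 kHz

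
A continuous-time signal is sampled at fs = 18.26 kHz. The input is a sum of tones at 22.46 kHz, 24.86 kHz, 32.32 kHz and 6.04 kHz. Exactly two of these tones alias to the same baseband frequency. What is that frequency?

fs/2 = 9.13 kHz.
22.46 kHz mod fs = 4.2 kHz.
4.2 kHz ≤ fs/2 = 9.13 kHz, appears at 4.2 kHz.
24.86 kHz mod fs = 6.6 kHz.
6.6 kHz ≤ fs/2 = 9.13 kHz, appears at 6.6 kHz.
32.32 kHz mod fs = 14.06 kHz.
14.06 kHz > fs/2 = 9.13 kHz, folds to fs − 14.06 kHz = 4.2 kHz.
6.04 kHz ≤ fs/2 = 9.13 kHz, passes unchanged.
22.46 kHz and 32.32 kHz both map to 4.2 kHz.

4.2 kHz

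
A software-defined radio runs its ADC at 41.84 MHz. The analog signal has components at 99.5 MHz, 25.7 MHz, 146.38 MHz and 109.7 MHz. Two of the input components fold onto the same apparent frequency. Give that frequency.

15.82 MHz

fs/2 = 20.92 MHz.
99.5 MHz mod fs = 15.82 MHz.
15.82 MHz ≤ fs/2 = 20.92 MHz, appears at 15.82 MHz.
25.7 MHz > fs/2 = 20.92 MHz, folds to fs − 25.7 MHz = 16.14 MHz.
146.38 MHz mod fs = 20.86 MHz.
20.86 MHz ≤ fs/2 = 20.92 MHz, appears at 20.86 MHz.
109.7 MHz mod fs = 26.02 MHz.
26.02 MHz > fs/2 = 20.92 MHz, folds to fs − 26.02 MHz = 15.82 MHz.
99.5 MHz and 109.7 MHz both map to 15.82 MHz.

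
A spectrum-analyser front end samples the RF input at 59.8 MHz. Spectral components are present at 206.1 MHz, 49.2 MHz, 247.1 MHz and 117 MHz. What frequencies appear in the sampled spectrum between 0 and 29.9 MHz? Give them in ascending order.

fs/2 = 29.9 MHz.
206.1 MHz mod fs = 26.7 MHz.
26.7 MHz ≤ fs/2 = 29.9 MHz, appears at 26.7 MHz.
49.2 MHz > fs/2 = 29.9 MHz, folds to fs − 49.2 MHz = 10.6 MHz.
247.1 MHz mod fs = 7.9 MHz.
7.9 MHz ≤ fs/2 = 29.9 MHz, appears at 7.9 MHz.
117 MHz mod fs = 57.2 MHz.
57.2 MHz > fs/2 = 29.9 MHz, folds to fs − 57.2 MHz = 2.6 MHz.
Distinct values: {2.6 MHz, 7.9 MHz, 10.6 MHz, 26.7 MHz}.

2.6 MHz, 7.9 MHz, 10.6 MHz, 26.7 MHz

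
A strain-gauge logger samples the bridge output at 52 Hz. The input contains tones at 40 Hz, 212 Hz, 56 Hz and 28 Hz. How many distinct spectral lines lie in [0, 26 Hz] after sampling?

fs/2 = 26 Hz.
40 Hz > fs/2 = 26 Hz, folds to fs − 40 Hz = 12 Hz.
212 Hz mod fs = 4 Hz.
4 Hz ≤ fs/2 = 26 Hz, appears at 4 Hz.
56 Hz mod fs = 4 Hz.
4 Hz ≤ fs/2 = 26 Hz, appears at 4 Hz.
28 Hz > fs/2 = 26 Hz, folds to fs − 28 Hz = 24 Hz.
Distinct values: {4 Hz, 12 Hz, 24 Hz} → 3.

3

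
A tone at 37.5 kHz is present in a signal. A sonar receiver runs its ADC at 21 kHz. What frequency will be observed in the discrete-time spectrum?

37.5 kHz mod fs = 16.5 kHz.
16.5 kHz > fs/2 = 10.5 kHz, folds to fs − 16.5 kHz = 4.5 kHz.

4.5 kHz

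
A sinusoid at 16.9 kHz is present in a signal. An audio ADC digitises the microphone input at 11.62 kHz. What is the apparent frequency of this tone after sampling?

16.9 kHz mod fs = 5.28 kHz.
5.28 kHz ≤ fs/2 = 5.81 kHz, appears at 5.28 kHz.

5.28 kHz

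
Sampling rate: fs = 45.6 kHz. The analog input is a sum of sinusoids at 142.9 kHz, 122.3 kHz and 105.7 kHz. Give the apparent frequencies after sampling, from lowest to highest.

fs/2 = 22.8 kHz.
142.9 kHz mod fs = 6.1 kHz.
6.1 kHz ≤ fs/2 = 22.8 kHz, appears at 6.1 kHz.
122.3 kHz mod fs = 31.1 kHz.
31.1 kHz > fs/2 = 22.8 kHz, folds to fs − 31.1 kHz = 14.5 kHz.
105.7 kHz mod fs = 14.5 kHz.
14.5 kHz ≤ fs/2 = 22.8 kHz, appears at 14.5 kHz.
Distinct values: {6.1 kHz, 14.5 kHz}.

6.1 kHz, 14.5 kHz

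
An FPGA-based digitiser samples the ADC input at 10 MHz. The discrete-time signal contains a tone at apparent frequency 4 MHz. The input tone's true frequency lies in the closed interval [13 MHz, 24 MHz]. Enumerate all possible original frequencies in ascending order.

14 MHz, 16 MHz, 24 MHz

Frequencies that alias to 4 MHz are k·fs ± 4 MHz for integer k ≥ 0.
k=0: 4 MHz.
k=1: 6 MHz, 14 MHz.
k=2: 16 MHz, 24 MHz.
k=3: 26 MHz, 34 MHz.
Within [13 MHz, 24 MHz]: 14 MHz, 16 MHz, 24 MHz.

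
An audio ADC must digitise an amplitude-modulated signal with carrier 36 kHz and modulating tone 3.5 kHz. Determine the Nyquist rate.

AM sidebands sit at fc ± fm = 32.5 kHz and 39.5 kHz.
Highest-frequency component: 39.5 kHz.
Nyquist rate = 2 × 39.5 kHz = 79 kHz.

79 kHz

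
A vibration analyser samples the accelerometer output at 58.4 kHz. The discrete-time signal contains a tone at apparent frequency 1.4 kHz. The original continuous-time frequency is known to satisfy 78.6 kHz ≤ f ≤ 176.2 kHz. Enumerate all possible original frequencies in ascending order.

115.4 kHz, 118.2 kHz, 173.8 kHz

Frequencies that alias to 1.4 kHz are k·fs ± 1.4 kHz for integer k ≥ 0.
k=0: 1.4 kHz.
k=1: 57 kHz, 59.8 kHz.
k=2: 115.4 kHz, 118.2 kHz.
k=3: 173.8 kHz, 176.6 kHz.
k=4: 232.2 kHz, 235 kHz.
Within [78.6 kHz, 176.2 kHz]: 115.4 kHz, 118.2 kHz, 173.8 kHz.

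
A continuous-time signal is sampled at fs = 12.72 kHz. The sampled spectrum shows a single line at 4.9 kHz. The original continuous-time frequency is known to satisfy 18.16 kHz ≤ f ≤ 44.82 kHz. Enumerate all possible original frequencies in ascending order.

20.54 kHz, 30.34 kHz, 33.26 kHz, 43.06 kHz

Frequencies that alias to 4.9 kHz are k·fs ± 4.9 kHz for integer k ≥ 0.
k=0: 4.9 kHz.
k=1: 7.82 kHz, 17.62 kHz.
k=2: 20.54 kHz, 30.34 kHz.
k=3: 33.26 kHz, 43.06 kHz.
k=4: 45.98 kHz, 55.78 kHz.
Within [18.16 kHz, 44.82 kHz]: 20.54 kHz, 30.34 kHz, 33.26 kHz, 43.06 kHz.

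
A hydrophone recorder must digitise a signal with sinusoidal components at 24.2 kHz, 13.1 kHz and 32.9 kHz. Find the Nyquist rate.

65.8 kHz

Highest-frequency component: 32.9 kHz.
Nyquist rate = 2 × 32.9 kHz = 65.8 kHz.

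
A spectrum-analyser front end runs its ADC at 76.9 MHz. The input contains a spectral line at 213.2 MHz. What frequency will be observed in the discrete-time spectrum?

213.2 MHz mod fs = 59.4 MHz.
59.4 MHz > fs/2 = 38.45 MHz, folds to fs − 59.4 MHz = 17.5 MHz.

17.5 MHz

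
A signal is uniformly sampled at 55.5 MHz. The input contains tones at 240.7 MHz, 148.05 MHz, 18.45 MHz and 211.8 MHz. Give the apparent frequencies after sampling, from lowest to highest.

10.2 MHz, 18.45 MHz, 18.7 MHz

fs/2 = 27.75 MHz.
240.7 MHz mod fs = 18.7 MHz.
18.7 MHz ≤ fs/2 = 27.75 MHz, appears at 18.7 MHz.
148.05 MHz mod fs = 37.05 MHz.
37.05 MHz > fs/2 = 27.75 MHz, folds to fs − 37.05 MHz = 18.45 MHz.
18.45 MHz ≤ fs/2 = 27.75 MHz, passes unchanged.
211.8 MHz mod fs = 45.3 MHz.
45.3 MHz > fs/2 = 27.75 MHz, folds to fs − 45.3 MHz = 10.2 MHz.
Distinct values: {10.2 MHz, 18.45 MHz, 18.7 MHz}.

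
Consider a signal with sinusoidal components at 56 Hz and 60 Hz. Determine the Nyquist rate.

Highest-frequency component: 60 Hz.
Nyquist rate = 2 × 60 Hz = 120 Hz.

120 Hz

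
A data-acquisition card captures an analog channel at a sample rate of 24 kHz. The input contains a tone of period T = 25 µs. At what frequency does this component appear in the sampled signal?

T = 25 µs → f = 1/T = 40 kHz.
40 kHz mod fs = 16 kHz.
16 kHz > fs/2 = 12 kHz, folds to fs − 16 kHz = 8 kHz.

8 kHz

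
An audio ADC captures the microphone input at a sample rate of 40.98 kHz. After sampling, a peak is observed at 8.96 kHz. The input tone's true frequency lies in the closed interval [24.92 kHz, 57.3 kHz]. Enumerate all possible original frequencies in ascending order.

Frequencies that alias to 8.96 kHz are k·fs ± 8.96 kHz for integer k ≥ 0.
k=0: 8.96 kHz.
k=1: 32.02 kHz, 49.94 kHz.
k=2: 73 kHz, 90.92 kHz.
Within [24.92 kHz, 57.3 kHz]: 32.02 kHz, 49.94 kHz.

32.02 kHz, 49.94 kHz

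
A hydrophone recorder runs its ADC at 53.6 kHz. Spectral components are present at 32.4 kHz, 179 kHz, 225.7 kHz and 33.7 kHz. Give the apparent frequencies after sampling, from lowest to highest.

11.3 kHz, 18.2 kHz, 19.9 kHz, 21.2 kHz

fs/2 = 26.8 kHz.
32.4 kHz > fs/2 = 26.8 kHz, folds to fs − 32.4 kHz = 21.2 kHz.
179 kHz mod fs = 18.2 kHz.
18.2 kHz ≤ fs/2 = 26.8 kHz, appears at 18.2 kHz.
225.7 kHz mod fs = 11.3 kHz.
11.3 kHz ≤ fs/2 = 26.8 kHz, appears at 11.3 kHz.
33.7 kHz > fs/2 = 26.8 kHz, folds to fs − 33.7 kHz = 19.9 kHz.
Distinct values: {11.3 kHz, 18.2 kHz, 19.9 kHz, 21.2 kHz}.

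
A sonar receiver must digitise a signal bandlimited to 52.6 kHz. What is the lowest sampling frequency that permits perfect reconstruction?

Nyquist rate = 2 × 52.6 kHz = 105.2 kHz.

105.2 kHz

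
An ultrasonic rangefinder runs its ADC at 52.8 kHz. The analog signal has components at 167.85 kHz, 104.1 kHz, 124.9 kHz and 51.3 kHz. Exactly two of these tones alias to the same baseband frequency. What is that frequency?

fs/2 = 26.4 kHz.
167.85 kHz mod fs = 9.45 kHz.
9.45 kHz ≤ fs/2 = 26.4 kHz, appears at 9.45 kHz.
104.1 kHz mod fs = 51.3 kHz.
51.3 kHz > fs/2 = 26.4 kHz, folds to fs − 51.3 kHz = 1.5 kHz.
124.9 kHz mod fs = 19.3 kHz.
19.3 kHz ≤ fs/2 = 26.4 kHz, appears at 19.3 kHz.
51.3 kHz > fs/2 = 26.4 kHz, folds to fs − 51.3 kHz = 1.5 kHz.
51.3 kHz and 104.1 kHz both map to 1.5 kHz.

1.5 kHz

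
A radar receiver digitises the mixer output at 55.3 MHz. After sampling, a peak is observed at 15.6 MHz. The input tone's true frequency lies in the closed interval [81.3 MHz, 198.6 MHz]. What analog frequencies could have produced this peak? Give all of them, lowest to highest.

Frequencies that alias to 15.6 MHz are k·fs ± 15.6 MHz for integer k ≥ 0.
k=0: 15.6 MHz.
k=1: 39.7 MHz, 70.9 MHz.
k=2: 95 MHz, 126.2 MHz.
k=3: 150.3 MHz, 181.5 MHz.
k=4: 205.6 MHz, 236.8 MHz.
Within [81.3 MHz, 198.6 MHz]: 95 MHz, 126.2 MHz, 150.3 MHz, 181.5 MHz.

95 MHz, 126.2 MHz, 150.3 MHz, 181.5 MHz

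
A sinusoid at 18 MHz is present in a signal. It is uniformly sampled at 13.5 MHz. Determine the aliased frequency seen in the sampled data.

18 MHz mod fs = 4.5 MHz.
4.5 MHz ≤ fs/2 = 6.75 MHz, appears at 4.5 MHz.

4.5 MHz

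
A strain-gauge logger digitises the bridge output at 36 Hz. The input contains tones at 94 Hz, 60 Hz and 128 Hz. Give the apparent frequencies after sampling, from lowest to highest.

12 Hz, 14 Hz, 16 Hz

fs/2 = 18 Hz.
94 Hz mod fs = 22 Hz.
22 Hz > fs/2 = 18 Hz, folds to fs − 22 Hz = 14 Hz.
60 Hz mod fs = 24 Hz.
24 Hz > fs/2 = 18 Hz, folds to fs − 24 Hz = 12 Hz.
128 Hz mod fs = 20 Hz.
20 Hz > fs/2 = 18 Hz, folds to fs − 20 Hz = 16 Hz.
Distinct values: {12 Hz, 14 Hz, 16 Hz}.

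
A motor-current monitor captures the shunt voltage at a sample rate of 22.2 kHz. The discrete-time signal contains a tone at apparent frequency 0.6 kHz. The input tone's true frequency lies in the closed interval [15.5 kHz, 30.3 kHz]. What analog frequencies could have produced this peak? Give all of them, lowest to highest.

21.6 kHz, 22.8 kHz

Frequencies that alias to 0.6 kHz are k·fs ± 0.6 kHz for integer k ≥ 0.
k=0: 0.6 kHz.
k=1: 21.6 kHz, 22.8 kHz.
k=2: 43.8 kHz, 45 kHz.
Within [15.5 kHz, 30.3 kHz]: 21.6 kHz, 22.8 kHz.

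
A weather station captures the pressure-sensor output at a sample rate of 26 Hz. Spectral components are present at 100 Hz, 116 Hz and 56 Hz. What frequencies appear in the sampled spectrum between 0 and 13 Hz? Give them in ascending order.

fs/2 = 13 Hz.
100 Hz mod fs = 22 Hz.
22 Hz > fs/2 = 13 Hz, folds to fs − 22 Hz = 4 Hz.
116 Hz mod fs = 12 Hz.
12 Hz ≤ fs/2 = 13 Hz, appears at 12 Hz.
56 Hz mod fs = 4 Hz.
4 Hz ≤ fs/2 = 13 Hz, appears at 4 Hz.
Distinct values: {4 Hz, 12 Hz}.

4 Hz, 12 Hz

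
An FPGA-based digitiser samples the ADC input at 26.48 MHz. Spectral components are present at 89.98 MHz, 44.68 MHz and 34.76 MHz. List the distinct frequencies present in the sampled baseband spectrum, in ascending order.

fs/2 = 13.24 MHz.
89.98 MHz mod fs = 10.54 MHz.
10.54 MHz ≤ fs/2 = 13.24 MHz, appears at 10.54 MHz.
44.68 MHz mod fs = 18.2 MHz.
18.2 MHz > fs/2 = 13.24 MHz, folds to fs − 18.2 MHz = 8.28 MHz.
34.76 MHz mod fs = 8.28 MHz.
8.28 MHz ≤ fs/2 = 13.24 MHz, appears at 8.28 MHz.
Distinct values: {8.28 MHz, 10.54 MHz}.

8.28 MHz, 10.54 MHz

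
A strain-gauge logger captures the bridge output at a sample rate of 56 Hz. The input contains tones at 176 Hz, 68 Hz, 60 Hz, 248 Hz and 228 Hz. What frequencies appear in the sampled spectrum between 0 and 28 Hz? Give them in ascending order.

4 Hz, 8 Hz, 12 Hz, 24 Hz

fs/2 = 28 Hz.
176 Hz mod fs = 8 Hz.
8 Hz ≤ fs/2 = 28 Hz, appears at 8 Hz.
68 Hz mod fs = 12 Hz.
12 Hz ≤ fs/2 = 28 Hz, appears at 12 Hz.
60 Hz mod fs = 4 Hz.
4 Hz ≤ fs/2 = 28 Hz, appears at 4 Hz.
248 Hz mod fs = 24 Hz.
24 Hz ≤ fs/2 = 28 Hz, appears at 24 Hz.
228 Hz mod fs = 4 Hz.
4 Hz ≤ fs/2 = 28 Hz, appears at 4 Hz.
Distinct values: {4 Hz, 8 Hz, 12 Hz, 24 Hz}.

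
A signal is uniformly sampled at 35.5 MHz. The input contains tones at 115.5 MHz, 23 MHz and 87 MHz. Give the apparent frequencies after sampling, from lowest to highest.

9 MHz, 12.5 MHz, 16 MHz

fs/2 = 17.75 MHz.
115.5 MHz mod fs = 9 MHz.
9 MHz ≤ fs/2 = 17.75 MHz, appears at 9 MHz.
23 MHz > fs/2 = 17.75 MHz, folds to fs − 23 MHz = 12.5 MHz.
87 MHz mod fs = 16 MHz.
16 MHz ≤ fs/2 = 17.75 MHz, appears at 16 MHz.
Distinct values: {9 MHz, 12.5 MHz, 16 MHz}.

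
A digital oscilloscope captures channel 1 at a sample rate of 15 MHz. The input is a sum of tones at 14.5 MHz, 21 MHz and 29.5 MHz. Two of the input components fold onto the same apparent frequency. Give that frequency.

fs/2 = 7.5 MHz.
14.5 MHz > fs/2 = 7.5 MHz, folds to fs − 14.5 MHz = 0.5 MHz.
21 MHz mod fs = 6 MHz.
6 MHz ≤ fs/2 = 7.5 MHz, appears at 6 MHz.
29.5 MHz mod fs = 14.5 MHz.
14.5 MHz > fs/2 = 7.5 MHz, folds to fs − 14.5 MHz = 0.5 MHz.
14.5 MHz and 29.5 MHz both map to 0.5 MHz.

0.5 MHz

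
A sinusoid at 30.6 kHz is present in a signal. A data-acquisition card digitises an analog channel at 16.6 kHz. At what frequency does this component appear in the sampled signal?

2.6 kHz

30.6 kHz mod fs = 14 kHz.
14 kHz > fs/2 = 8.3 kHz, folds to fs − 14 kHz = 2.6 kHz.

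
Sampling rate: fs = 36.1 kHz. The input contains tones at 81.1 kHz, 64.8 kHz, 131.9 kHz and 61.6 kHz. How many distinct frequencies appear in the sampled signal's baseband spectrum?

4

fs/2 = 18.05 kHz.
81.1 kHz mod fs = 8.9 kHz.
8.9 kHz ≤ fs/2 = 18.05 kHz, appears at 8.9 kHz.
64.8 kHz mod fs = 28.7 kHz.
28.7 kHz > fs/2 = 18.05 kHz, folds to fs − 28.7 kHz = 7.4 kHz.
131.9 kHz mod fs = 23.6 kHz.
23.6 kHz > fs/2 = 18.05 kHz, folds to fs − 23.6 kHz = 12.5 kHz.
61.6 kHz mod fs = 25.5 kHz.
25.5 kHz > fs/2 = 18.05 kHz, folds to fs − 25.5 kHz = 10.6 kHz.
Distinct values: {7.4 kHz, 8.9 kHz, 10.6 kHz, 12.5 kHz} → 4.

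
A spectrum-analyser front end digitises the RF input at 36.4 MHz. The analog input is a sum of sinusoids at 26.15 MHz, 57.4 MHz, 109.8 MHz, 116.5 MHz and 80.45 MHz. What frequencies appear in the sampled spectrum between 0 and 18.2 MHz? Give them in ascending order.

fs/2 = 18.2 MHz.
26.15 MHz > fs/2 = 18.2 MHz, folds to fs − 26.15 MHz = 10.25 MHz.
57.4 MHz mod fs = 21 MHz.
21 MHz > fs/2 = 18.2 MHz, folds to fs − 21 MHz = 15.4 MHz.
109.8 MHz mod fs = 0.6 MHz.
0.6 MHz ≤ fs/2 = 18.2 MHz, appears at 0.6 MHz.
116.5 MHz mod fs = 7.3 MHz.
7.3 MHz ≤ fs/2 = 18.2 MHz, appears at 7.3 MHz.
80.45 MHz mod fs = 7.65 MHz.
7.65 MHz ≤ fs/2 = 18.2 MHz, appears at 7.65 MHz.
Distinct values: {0.6 MHz, 7.3 MHz, 7.65 MHz, 10.25 MHz, 15.4 MHz}.

0.6 MHz, 7.3 MHz, 7.65 MHz, 10.25 MHz, 15.4 MHz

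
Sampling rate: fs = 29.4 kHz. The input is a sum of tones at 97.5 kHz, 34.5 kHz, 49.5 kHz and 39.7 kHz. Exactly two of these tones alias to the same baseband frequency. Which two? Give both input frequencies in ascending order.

fs/2 = 14.7 kHz.
97.5 kHz mod fs = 9.3 kHz.
9.3 kHz ≤ fs/2 = 14.7 kHz, appears at 9.3 kHz.
34.5 kHz mod fs = 5.1 kHz.
5.1 kHz ≤ fs/2 = 14.7 kHz, appears at 5.1 kHz.
49.5 kHz mod fs = 20.1 kHz.
20.1 kHz > fs/2 = 14.7 kHz, folds to fs − 20.1 kHz = 9.3 kHz.
39.7 kHz mod fs = 10.3 kHz.
10.3 kHz ≤ fs/2 = 14.7 kHz, appears at 10.3 kHz.
49.5 kHz and 97.5 kHz both map to 9.3 kHz.

49.5 kHz, 97.5 kHz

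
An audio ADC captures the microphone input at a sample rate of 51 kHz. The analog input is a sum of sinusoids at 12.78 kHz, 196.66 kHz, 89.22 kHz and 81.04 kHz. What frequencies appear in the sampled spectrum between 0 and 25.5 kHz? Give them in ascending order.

7.34 kHz, 12.78 kHz, 20.96 kHz

fs/2 = 25.5 kHz.
12.78 kHz ≤ fs/2 = 25.5 kHz, passes unchanged.
196.66 kHz mod fs = 43.66 kHz.
43.66 kHz > fs/2 = 25.5 kHz, folds to fs − 43.66 kHz = 7.34 kHz.
89.22 kHz mod fs = 38.22 kHz.
38.22 kHz > fs/2 = 25.5 kHz, folds to fs − 38.22 kHz = 12.78 kHz.
81.04 kHz mod fs = 30.04 kHz.
30.04 kHz > fs/2 = 25.5 kHz, folds to fs − 30.04 kHz = 20.96 kHz.
Distinct values: {7.34 kHz, 12.78 kHz, 20.96 kHz}.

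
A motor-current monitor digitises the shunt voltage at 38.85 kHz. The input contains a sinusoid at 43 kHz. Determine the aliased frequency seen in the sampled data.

4.15 kHz

43 kHz mod fs = 4.15 kHz.
4.15 kHz ≤ fs/2 = 19.425 kHz, appears at 4.15 kHz.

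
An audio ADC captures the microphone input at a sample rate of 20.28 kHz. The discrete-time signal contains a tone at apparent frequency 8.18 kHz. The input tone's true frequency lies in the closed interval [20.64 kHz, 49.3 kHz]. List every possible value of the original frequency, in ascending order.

28.46 kHz, 32.38 kHz, 48.74 kHz

Frequencies that alias to 8.18 kHz are k·fs ± 8.18 kHz for integer k ≥ 0.
k=0: 8.18 kHz.
k=1: 12.1 kHz, 28.46 kHz.
k=2: 32.38 kHz, 48.74 kHz.
k=3: 52.66 kHz, 69.02 kHz.
Within [20.64 kHz, 49.3 kHz]: 28.46 kHz, 32.38 kHz, 48.74 kHz.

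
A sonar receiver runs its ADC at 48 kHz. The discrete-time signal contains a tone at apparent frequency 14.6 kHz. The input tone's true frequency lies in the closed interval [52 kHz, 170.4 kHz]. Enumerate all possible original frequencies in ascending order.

Frequencies that alias to 14.6 kHz are k·fs ± 14.6 kHz for integer k ≥ 0.
k=0: 14.6 kHz.
k=1: 33.4 kHz, 62.6 kHz.
k=2: 81.4 kHz, 110.6 kHz.
k=3: 129.4 kHz, 158.6 kHz.
k=4: 177.4 kHz, 206.6 kHz.
Within [52 kHz, 170.4 kHz]: 62.6 kHz, 81.4 kHz, 110.6 kHz, 129.4 kHz, 158.6 kHz.

62.6 kHz, 81.4 kHz, 110.6 kHz, 129.4 kHz, 158.6 kHz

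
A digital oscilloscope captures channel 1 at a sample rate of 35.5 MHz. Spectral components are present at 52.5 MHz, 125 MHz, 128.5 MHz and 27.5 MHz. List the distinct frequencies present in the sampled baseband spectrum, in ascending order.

fs/2 = 17.75 MHz.
52.5 MHz mod fs = 17 MHz.
17 MHz ≤ fs/2 = 17.75 MHz, appears at 17 MHz.
125 MHz mod fs = 18.5 MHz.
18.5 MHz > fs/2 = 17.75 MHz, folds to fs − 18.5 MHz = 17 MHz.
128.5 MHz mod fs = 22 MHz.
22 MHz > fs/2 = 17.75 MHz, folds to fs − 22 MHz = 13.5 MHz.
27.5 MHz > fs/2 = 17.75 MHz, folds to fs − 27.5 MHz = 8 MHz.
Distinct values: {8 MHz, 13.5 MHz, 17 MHz}.

8 MHz, 13.5 MHz, 17 MHz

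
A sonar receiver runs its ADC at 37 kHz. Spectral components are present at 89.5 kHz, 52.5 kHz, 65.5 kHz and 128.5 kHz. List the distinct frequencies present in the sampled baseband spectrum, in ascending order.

fs/2 = 18.5 kHz.
89.5 kHz mod fs = 15.5 kHz.
15.5 kHz ≤ fs/2 = 18.5 kHz, appears at 15.5 kHz.
52.5 kHz mod fs = 15.5 kHz.
15.5 kHz ≤ fs/2 = 18.5 kHz, appears at 15.5 kHz.
65.5 kHz mod fs = 28.5 kHz.
28.5 kHz > fs/2 = 18.5 kHz, folds to fs − 28.5 kHz = 8.5 kHz.
128.5 kHz mod fs = 17.5 kHz.
17.5 kHz ≤ fs/2 = 18.5 kHz, appears at 17.5 kHz.
Distinct values: {8.5 kHz, 15.5 kHz, 17.5 kHz}.

8.5 kHz, 15.5 kHz, 17.5 kHz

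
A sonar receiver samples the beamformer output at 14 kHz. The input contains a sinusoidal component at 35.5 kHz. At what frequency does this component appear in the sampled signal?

35.5 kHz mod fs = 7.5 kHz.
7.5 kHz > fs/2 = 7 kHz, folds to fs − 7.5 kHz = 6.5 kHz.

6.5 kHz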